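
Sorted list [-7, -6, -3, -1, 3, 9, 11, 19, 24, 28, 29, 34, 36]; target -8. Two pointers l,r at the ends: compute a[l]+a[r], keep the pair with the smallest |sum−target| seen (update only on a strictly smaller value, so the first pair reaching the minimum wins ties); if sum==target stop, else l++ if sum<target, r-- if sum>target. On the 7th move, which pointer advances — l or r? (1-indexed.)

r

[1,13] -7+36=29 d=37 * → r--
[1,12] -7+34=27 d=35 * → r--
[1,11] -7+29=22 d=30 * → r--
[1,10] -7+28=21 d=29 * → r--
[1,9] -7+24=17 d=25 * → r--
[1,8] -7+19=12 d=20 * → r--
[1,7] -7+11=4 d=12 * → r--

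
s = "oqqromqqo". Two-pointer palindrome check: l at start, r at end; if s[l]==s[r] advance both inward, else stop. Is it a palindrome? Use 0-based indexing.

l=0 r=8: 'o'=='o', l++,r--
l=1 r=7: 'q'=='q', l++,r--
l=2 r=6: 'q'=='q', l++,r--
l=3 r=5: 'r'!='m', stop

not a palindrome (mismatch at 3,5)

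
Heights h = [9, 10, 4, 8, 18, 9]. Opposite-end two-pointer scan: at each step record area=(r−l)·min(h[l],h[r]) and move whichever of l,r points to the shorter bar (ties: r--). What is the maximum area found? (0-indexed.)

max area = 45

l=0 r=5: min(9,9)*5=45 best=45 *, r--
l=0 r=4: min(9,18)*4=36 best=45, l++
l=1 r=4: min(10,18)*3=30 best=45, l++
l=2 r=4: min(4,18)*2=8 best=45, l++
l=3 r=4: min(8,18)*1=8 best=45, l++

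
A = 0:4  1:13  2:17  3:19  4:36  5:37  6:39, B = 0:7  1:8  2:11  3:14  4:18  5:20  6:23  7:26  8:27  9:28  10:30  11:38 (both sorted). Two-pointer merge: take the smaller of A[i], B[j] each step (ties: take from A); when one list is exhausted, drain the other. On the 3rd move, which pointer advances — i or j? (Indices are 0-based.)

[i=0,j=0] A[i]=4<=B[j]=7 take 4 → i++
[i=1,j=0] A[i]=13>B[j]=7 take 7 → j++
[i=1,j=1] A[i]=13>B[j]=8 take 8 → j++

j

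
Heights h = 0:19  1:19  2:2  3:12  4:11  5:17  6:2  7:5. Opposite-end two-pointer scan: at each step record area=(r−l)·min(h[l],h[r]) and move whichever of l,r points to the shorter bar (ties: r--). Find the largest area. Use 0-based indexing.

max area = 85

[0,7] min(19,5)*7=35 best=35 * → r--
[0,6] min(19,2)*6=12 best=35 → r--
[0,5] min(19,17)*5=85 best=85 * → r--
[0,4] min(19,11)*4=44 best=85 → r--
[0,3] min(19,12)*3=36 best=85 → r--
[0,2] min(19,2)*2=4 best=85 → r--
[0,1] min(19,19)*1=19 best=85 → r--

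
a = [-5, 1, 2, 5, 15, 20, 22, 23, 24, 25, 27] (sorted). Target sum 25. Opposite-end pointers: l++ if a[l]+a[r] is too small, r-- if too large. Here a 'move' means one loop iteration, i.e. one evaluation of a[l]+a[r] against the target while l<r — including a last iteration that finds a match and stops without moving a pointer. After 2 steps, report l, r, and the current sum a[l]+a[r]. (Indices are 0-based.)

l=0 r=10: -5+27=22 <25, l++
l=1 r=10: 1+27=28 >25, r--

l=1, r=9, sum=26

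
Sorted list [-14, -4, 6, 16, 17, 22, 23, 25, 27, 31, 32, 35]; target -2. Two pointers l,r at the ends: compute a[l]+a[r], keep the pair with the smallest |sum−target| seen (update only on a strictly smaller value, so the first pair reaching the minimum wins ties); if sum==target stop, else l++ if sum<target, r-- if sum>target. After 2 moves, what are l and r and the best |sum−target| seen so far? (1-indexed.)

l=1, r=10, best |Δ|=20

[1,12] -14+35=21 d=23 * → r--
[1,11] -14+32=18 d=20 * → r--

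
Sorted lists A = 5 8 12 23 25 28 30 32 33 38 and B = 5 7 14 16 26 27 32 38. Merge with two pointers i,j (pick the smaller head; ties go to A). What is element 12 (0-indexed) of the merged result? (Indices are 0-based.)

merged[12] = 30

[i=0,j=0] A[i]=5<=B[j]=5 take 5 → i++
[i=1,j=0] A[i]=8>B[j]=5 take 5 → j++
[i=1,j=1] A[i]=8>B[j]=7 take 7 → j++
[i=1,j=2] A[i]=8<=B[j]=14 take 8 → i++
[i=2,j=2] A[i]=12<=B[j]=14 take 12 → i++
[i=3,j=2] A[i]=23>B[j]=14 take 14 → j++
[i=3,j=3] A[i]=23>B[j]=16 take 16 → j++
[i=3,j=4] A[i]=23<=B[j]=26 take 23 → i++
[i=4,j=4] A[i]=25<=B[j]=26 take 25 → i++
[i=5,j=4] A[i]=28>B[j]=26 take 26 → j++
[i=5,j=5] A[i]=28>B[j]=27 take 27 → j++
[i=5,j=6] A[i]=28<=B[j]=32 take 28 → i++
[i=6,j=6] A[i]=30<=B[j]=32 take 30 → i++
[i=7,j=6] A[i]=32<=B[j]=32 take 32 → i++
[i=8,j=6] A[i]=33>B[j]=32 take 32 → j++
[i=8,j=7] A[i]=33<=B[j]=38 take 33 → i++
[i=9,j=7] A[i]=38<=B[j]=38 take 38 → i++
[i=10,j=7] A done, take B[j]=38 → j++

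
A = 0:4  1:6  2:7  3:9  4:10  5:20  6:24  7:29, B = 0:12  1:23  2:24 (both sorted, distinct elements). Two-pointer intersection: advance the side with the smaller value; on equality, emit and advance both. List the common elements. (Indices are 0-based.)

[i=0,j=0] 4<12 → i++
[i=1,j=0] 6<12 → i++
[i=2,j=0] 7<12 → i++
[i=3,j=0] 9<12 → i++
[i=4,j=0] 10<12 → i++
[i=5,j=0] 20>12 → j++
[i=5,j=1] 20<23 → i++
[i=6,j=1] 24>23 → j++
[i=6,j=2] 24==24 emit → i++,j++

intersection = [24]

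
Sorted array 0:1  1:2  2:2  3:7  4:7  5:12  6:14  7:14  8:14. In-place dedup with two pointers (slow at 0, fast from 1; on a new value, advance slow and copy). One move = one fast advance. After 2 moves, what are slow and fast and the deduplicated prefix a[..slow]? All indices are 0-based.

slow=0 fast=1: a[fast]=2≠a[slow]=1 write a[1]=2, slow++,fast++
slow=1 fast=2: a[fast]=2=a[slow] dup, fast++

slow=1, fast=3, prefix=[1, 2]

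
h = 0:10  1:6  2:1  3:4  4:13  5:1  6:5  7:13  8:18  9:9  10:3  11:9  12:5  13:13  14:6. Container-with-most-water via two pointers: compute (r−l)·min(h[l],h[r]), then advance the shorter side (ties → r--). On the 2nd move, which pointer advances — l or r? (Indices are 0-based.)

l=0 r=14: min(10,6)*14=84 best=84 *, r--
l=0 r=13: min(10,13)*13=130 best=130 *, l++

l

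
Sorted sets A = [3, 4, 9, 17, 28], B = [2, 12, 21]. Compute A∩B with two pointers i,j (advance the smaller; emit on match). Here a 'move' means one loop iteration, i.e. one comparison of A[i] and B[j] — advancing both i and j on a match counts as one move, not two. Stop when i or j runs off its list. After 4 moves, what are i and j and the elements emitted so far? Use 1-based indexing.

i=4, j=2, emitted=[]

[i=1,j=1] 3>2 → j++
[i=1,j=2] 3<12 → i++
[i=2,j=2] 4<12 → i++
[i=3,j=2] 9<12 → i++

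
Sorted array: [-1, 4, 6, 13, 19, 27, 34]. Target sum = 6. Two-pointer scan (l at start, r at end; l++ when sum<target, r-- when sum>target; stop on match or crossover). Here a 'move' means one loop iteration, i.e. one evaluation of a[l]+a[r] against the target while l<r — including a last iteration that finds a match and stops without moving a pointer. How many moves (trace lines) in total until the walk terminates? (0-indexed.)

6 moves

l=0 r=6: -1+34=33 >6, r--
l=0 r=5: -1+27=26 >6, r--
l=0 r=4: -1+19=18 >6, r--
l=0 r=3: -1+13=12 >6, r--
l=0 r=2: -1+6=5 <6, l++
l=1 r=2: 4+6=10 >6, r--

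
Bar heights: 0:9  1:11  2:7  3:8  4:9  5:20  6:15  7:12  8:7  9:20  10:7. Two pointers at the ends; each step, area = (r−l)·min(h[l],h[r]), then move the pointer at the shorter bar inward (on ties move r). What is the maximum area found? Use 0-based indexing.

max area = 88

[0,10] min(9,7)*10=70 best=70 * → r--
[0,9] min(9,20)*9=81 best=81 * → l++
[1,9] min(11,20)*8=88 best=88 * → l++
[2,9] min(7,20)*7=49 best=88 → l++
[3,9] min(8,20)*6=48 best=88 → l++
[4,9] min(9,20)*5=45 best=88 → l++
[5,9] min(20,20)*4=80 best=88 → r--
[5,8] min(20,7)*3=21 best=88 → r--
[5,7] min(20,12)*2=24 best=88 → r--
[5,6] min(20,15)*1=15 best=88 → r--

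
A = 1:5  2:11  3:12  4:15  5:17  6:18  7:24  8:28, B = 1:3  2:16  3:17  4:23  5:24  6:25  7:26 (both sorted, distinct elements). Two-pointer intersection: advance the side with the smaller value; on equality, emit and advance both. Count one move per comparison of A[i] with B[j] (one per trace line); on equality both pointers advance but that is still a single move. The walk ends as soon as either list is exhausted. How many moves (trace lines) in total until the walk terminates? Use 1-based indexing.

12 moves

[i=1,j=1] 5>3 → j++
[i=1,j=2] 5<16 → i++
[i=2,j=2] 11<16 → i++
[i=3,j=2] 12<16 → i++
[i=4,j=2] 15<16 → i++
[i=5,j=2] 17>16 → j++
[i=5,j=3] 17==17 emit → i++,j++
[i=6,j=4] 18<23 → i++
[i=7,j=4] 24>23 → j++
[i=7,j=5] 24==24 emit → i++,j++
[i=8,j=6] 28>25 → j++
[i=8,j=7] 28>26 → j++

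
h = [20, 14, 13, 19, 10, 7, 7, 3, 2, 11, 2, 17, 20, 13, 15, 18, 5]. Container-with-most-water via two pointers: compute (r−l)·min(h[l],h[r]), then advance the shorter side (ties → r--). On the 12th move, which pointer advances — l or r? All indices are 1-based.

l=1 r=17: min(20,5)*16=80 best=80 *, r--
l=1 r=16: min(20,18)*15=270 best=270 *, r--
l=1 r=15: min(20,15)*14=210 best=270, r--
l=1 r=14: min(20,13)*13=169 best=270, r--
l=1 r=13: min(20,20)*12=240 best=270, r--
l=1 r=12: min(20,17)*11=187 best=270, r--
l=1 r=11: min(20,2)*10=20 best=270, r--
l=1 r=10: min(20,11)*9=99 best=270, r--
l=1 r=9: min(20,2)*8=16 best=270, r--
l=1 r=8: min(20,3)*7=21 best=270, r--
l=1 r=7: min(20,7)*6=42 best=270, r--
l=1 r=6: min(20,7)*5=35 best=270, r--

r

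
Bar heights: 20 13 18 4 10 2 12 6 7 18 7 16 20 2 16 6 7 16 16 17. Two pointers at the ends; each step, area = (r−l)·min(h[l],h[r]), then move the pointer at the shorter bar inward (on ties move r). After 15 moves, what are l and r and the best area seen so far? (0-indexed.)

l=0 r=19: min(20,17)*19=323 best=323 *, r--
l=0 r=18: min(20,16)*18=288 best=323, r--
l=0 r=17: min(20,16)*17=272 best=323, r--
l=0 r=16: min(20,7)*16=112 best=323, r--
l=0 r=15: min(20,6)*15=90 best=323, r--
l=0 r=14: min(20,16)*14=224 best=323, r--
l=0 r=13: min(20,2)*13=26 best=323, r--
l=0 r=12: min(20,20)*12=240 best=323, r--
l=0 r=11: min(20,16)*11=176 best=323, r--
l=0 r=10: min(20,7)*10=70 best=323, r--
l=0 r=9: min(20,18)*9=162 best=323, r--
l=0 r=8: min(20,7)*8=56 best=323, r--
l=0 r=7: min(20,6)*7=42 best=323, r--
l=0 r=6: min(20,12)*6=72 best=323, r--
l=0 r=5: min(20,2)*5=10 best=323, r--

l=0, r=4, best area=323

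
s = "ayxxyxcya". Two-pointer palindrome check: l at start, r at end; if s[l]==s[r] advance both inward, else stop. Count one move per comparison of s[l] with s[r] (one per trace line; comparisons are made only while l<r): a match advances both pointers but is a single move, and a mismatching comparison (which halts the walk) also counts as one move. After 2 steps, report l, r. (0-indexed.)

[0,8] 'a'=='a' → l++,r--
[1,7] 'y'=='y' → l++,r--

l=2, r=6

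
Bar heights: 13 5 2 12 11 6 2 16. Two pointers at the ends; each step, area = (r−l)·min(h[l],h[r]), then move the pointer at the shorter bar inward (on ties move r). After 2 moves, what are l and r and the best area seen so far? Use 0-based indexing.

[0,7] min(13,16)*7=91 best=91 * → l++
[1,7] min(5,16)*6=30 best=91 → l++

l=2, r=7, best area=91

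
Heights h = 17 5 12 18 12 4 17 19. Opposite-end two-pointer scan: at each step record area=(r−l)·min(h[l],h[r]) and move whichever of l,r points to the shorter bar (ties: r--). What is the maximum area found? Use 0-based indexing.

[0,7] min(17,19)*7=119 best=119 * → l++
[1,7] min(5,19)*6=30 best=119 → l++
[2,7] min(12,19)*5=60 best=119 → l++
[3,7] min(18,19)*4=72 best=119 → l++
[4,7] min(12,19)*3=36 best=119 → l++
[5,7] min(4,19)*2=8 best=119 → l++
[6,7] min(17,19)*1=17 best=119 → l++

max area = 119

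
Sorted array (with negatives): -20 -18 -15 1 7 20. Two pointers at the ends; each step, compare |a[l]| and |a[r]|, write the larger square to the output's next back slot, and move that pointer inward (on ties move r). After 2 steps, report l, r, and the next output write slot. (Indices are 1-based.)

[1,6] |-20|<=|20| out[6]=400 → r--
[1,5] |-20|>|7| out[5]=400 → l++

l=2, r=5, next write slot=4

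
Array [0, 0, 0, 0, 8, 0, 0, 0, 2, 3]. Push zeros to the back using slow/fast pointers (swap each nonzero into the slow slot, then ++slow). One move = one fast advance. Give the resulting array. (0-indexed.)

[8, 2, 3, 0, 0, 0, 0, 0, 0, 0]

(s=0,f=0) a[fast]=0 → fast++
(s=0,f=1) a[fast]=0 → fast++
(s=0,f=2) a[fast]=0 → fast++
(s=0,f=3) a[fast]=0 → fast++
(s=0,f=4) a[fast]=8≠0 swap→a[0]=8 → slow++,fast++
(s=1,f=5) a[fast]=0 → fast++
(s=1,f=6) a[fast]=0 → fast++
(s=1,f=7) a[fast]=0 → fast++
(s=1,f=8) a[fast]=2≠0 swap→a[1]=2 → slow++,fast++
(s=2,f=9) a[fast]=3≠0 swap→a[2]=3 → slow++,fast++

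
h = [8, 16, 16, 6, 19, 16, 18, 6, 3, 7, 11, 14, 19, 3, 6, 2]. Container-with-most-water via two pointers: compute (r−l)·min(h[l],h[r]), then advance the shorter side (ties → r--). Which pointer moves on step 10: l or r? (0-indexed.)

l=0 r=15: min(8,2)*15=30 best=30 *, r--
l=0 r=14: min(8,6)*14=84 best=84 *, r--
l=0 r=13: min(8,3)*13=39 best=84, r--
l=0 r=12: min(8,19)*12=96 best=96 *, l++
l=1 r=12: min(16,19)*11=176 best=176 *, l++
l=2 r=12: min(16,19)*10=160 best=176, l++
l=3 r=12: min(6,19)*9=54 best=176, l++
l=4 r=12: min(19,19)*8=152 best=176, r--
l=4 r=11: min(19,14)*7=98 best=176, r--
l=4 r=10: min(19,11)*6=66 best=176, r--

r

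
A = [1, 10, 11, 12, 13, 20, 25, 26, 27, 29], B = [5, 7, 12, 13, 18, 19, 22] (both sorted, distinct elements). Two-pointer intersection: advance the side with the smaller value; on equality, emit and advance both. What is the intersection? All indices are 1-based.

intersection = [12, 13]

[i=1,j=1] 1<5 → i++
[i=2,j=1] 10>5 → j++
[i=2,j=2] 10>7 → j++
[i=2,j=3] 10<12 → i++
[i=3,j=3] 11<12 → i++
[i=4,j=3] 12==12 emit → i++,j++
[i=5,j=4] 13==13 emit → i++,j++
[i=6,j=5] 20>18 → j++
[i=6,j=6] 20>19 → j++
[i=6,j=7] 20<22 → i++
[i=7,j=7] 25>22 → j++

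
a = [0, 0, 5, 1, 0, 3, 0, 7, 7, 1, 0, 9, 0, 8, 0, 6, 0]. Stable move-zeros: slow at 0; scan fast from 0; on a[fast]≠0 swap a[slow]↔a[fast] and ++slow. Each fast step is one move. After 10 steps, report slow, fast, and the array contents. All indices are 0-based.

slow=6, fast=10, a=[5, 1, 3, 7, 7, 1, 0, 0, 0, 0, 0, 9, 0, 8, 0, 6, 0]

slow=0 fast=0: a[fast]=0, fast++
slow=0 fast=1: a[fast]=0, fast++
slow=0 fast=2: a[fast]=5≠0 swap→a[0]=5, slow++,fast++
slow=1 fast=3: a[fast]=1≠0 swap→a[1]=1, slow++,fast++
slow=2 fast=4: a[fast]=0, fast++
slow=2 fast=5: a[fast]=3≠0 swap→a[2]=3, slow++,fast++
slow=3 fast=6: a[fast]=0, fast++
slow=3 fast=7: a[fast]=7≠0 swap→a[3]=7, slow++,fast++
slow=4 fast=8: a[fast]=7≠0 swap→a[4]=7, slow++,fast++
slow=5 fast=9: a[fast]=1≠0 swap→a[5]=1, slow++,fast++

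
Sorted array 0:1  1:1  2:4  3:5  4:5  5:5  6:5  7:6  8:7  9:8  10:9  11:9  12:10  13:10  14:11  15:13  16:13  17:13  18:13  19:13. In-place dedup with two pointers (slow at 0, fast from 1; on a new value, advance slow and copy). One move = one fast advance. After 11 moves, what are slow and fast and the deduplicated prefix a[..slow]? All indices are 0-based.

(s=0,f=1) a[fast]=1=a[slow] dup → fast++
(s=0,f=2) a[fast]=4≠a[slow]=1 write a[1]=4 → slow++,fast++
(s=1,f=3) a[fast]=5≠a[slow]=4 write a[2]=5 → slow++,fast++
(s=2,f=4) a[fast]=5=a[slow] dup → fast++
(s=2,f=5) a[fast]=5=a[slow] dup → fast++
(s=2,f=6) a[fast]=5=a[slow] dup → fast++
(s=2,f=7) a[fast]=6≠a[slow]=5 write a[3]=6 → slow++,fast++
(s=3,f=8) a[fast]=7≠a[slow]=6 write a[4]=7 → slow++,fast++
(s=4,f=9) a[fast]=8≠a[slow]=7 write a[5]=8 → slow++,fast++
(s=5,f=10) a[fast]=9≠a[slow]=8 write a[6]=9 → slow++,fast++
(s=6,f=11) a[fast]=9=a[slow] dup → fast++

slow=6, fast=12, prefix=[1, 4, 5, 6, 7, 8, 9]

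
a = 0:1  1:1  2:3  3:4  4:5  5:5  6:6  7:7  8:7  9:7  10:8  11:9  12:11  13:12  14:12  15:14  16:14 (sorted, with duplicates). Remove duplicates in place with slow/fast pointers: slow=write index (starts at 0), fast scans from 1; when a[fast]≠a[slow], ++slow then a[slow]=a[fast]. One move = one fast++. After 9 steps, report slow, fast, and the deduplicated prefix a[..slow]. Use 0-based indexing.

(s=0,f=1) a[fast]=1=a[slow] dup → fast++
(s=0,f=2) a[fast]=3≠a[slow]=1 write a[1]=3 → slow++,fast++
(s=1,f=3) a[fast]=4≠a[slow]=3 write a[2]=4 → slow++,fast++
(s=2,f=4) a[fast]=5≠a[slow]=4 write a[3]=5 → slow++,fast++
(s=3,f=5) a[fast]=5=a[slow] dup → fast++
(s=3,f=6) a[fast]=6≠a[slow]=5 write a[4]=6 → slow++,fast++
(s=4,f=7) a[fast]=7≠a[slow]=6 write a[5]=7 → slow++,fast++
(s=5,f=8) a[fast]=7=a[slow] dup → fast++
(s=5,f=9) a[fast]=7=a[slow] dup → fast++

slow=5, fast=10, prefix=[1, 3, 4, 5, 6, 7]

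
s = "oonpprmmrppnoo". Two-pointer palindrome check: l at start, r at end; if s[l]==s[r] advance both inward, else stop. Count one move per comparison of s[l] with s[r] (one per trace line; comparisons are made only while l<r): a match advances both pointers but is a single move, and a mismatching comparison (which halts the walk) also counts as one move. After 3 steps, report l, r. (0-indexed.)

l=3, r=10

l=0 r=13: 'o'=='o', l++,r--
l=1 r=12: 'o'=='o', l++,r--
l=2 r=11: 'n'=='n', l++,r--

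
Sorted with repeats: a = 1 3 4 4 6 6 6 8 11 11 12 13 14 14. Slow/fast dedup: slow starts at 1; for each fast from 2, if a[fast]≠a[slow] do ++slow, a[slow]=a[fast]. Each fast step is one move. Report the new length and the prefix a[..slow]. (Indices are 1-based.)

length 9; prefix = [1, 3, 4, 6, 8, 11, 12, 13, 14]

(s=1,f=2) a[fast]=3≠a[slow]=1 write a[2]=3 → slow++,fast++
(s=2,f=3) a[fast]=4≠a[slow]=3 write a[3]=4 → slow++,fast++
(s=3,f=4) a[fast]=4=a[slow] dup → fast++
(s=3,f=5) a[fast]=6≠a[slow]=4 write a[4]=6 → slow++,fast++
(s=4,f=6) a[fast]=6=a[slow] dup → fast++
(s=4,f=7) a[fast]=6=a[slow] dup → fast++
(s=4,f=8) a[fast]=8≠a[slow]=6 write a[5]=8 → slow++,fast++
(s=5,f=9) a[fast]=11≠a[slow]=8 write a[6]=11 → slow++,fast++
(s=6,f=10) a[fast]=11=a[slow] dup → fast++
(s=6,f=11) a[fast]=12≠a[slow]=11 write a[7]=12 → slow++,fast++
(s=7,f=12) a[fast]=13≠a[slow]=12 write a[8]=13 → slow++,fast++
(s=8,f=13) a[fast]=14≠a[slow]=13 write a[9]=14 → slow++,fast++
(s=9,f=14) a[fast]=14=a[slow] dup → fast++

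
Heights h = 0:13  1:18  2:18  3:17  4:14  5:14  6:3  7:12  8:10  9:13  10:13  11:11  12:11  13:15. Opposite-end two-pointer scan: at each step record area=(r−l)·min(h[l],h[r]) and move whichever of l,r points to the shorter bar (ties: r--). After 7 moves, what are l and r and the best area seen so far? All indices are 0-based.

l=1, r=7, best area=180

l=0 r=13: min(13,15)*13=169 best=169 *, l++
l=1 r=13: min(18,15)*12=180 best=180 *, r--
l=1 r=12: min(18,11)*11=121 best=180, r--
l=1 r=11: min(18,11)*10=110 best=180, r--
l=1 r=10: min(18,13)*9=117 best=180, r--
l=1 r=9: min(18,13)*8=104 best=180, r--
l=1 r=8: min(18,10)*7=70 best=180, r--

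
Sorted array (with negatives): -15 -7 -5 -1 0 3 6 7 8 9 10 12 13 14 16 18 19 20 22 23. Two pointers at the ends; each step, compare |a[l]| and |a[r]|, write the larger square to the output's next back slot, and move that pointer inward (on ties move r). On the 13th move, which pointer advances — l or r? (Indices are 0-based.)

[0,19] |-15|<=|23| out[19]=529 → r--
[0,18] |-15|<=|22| out[18]=484 → r--
[0,17] |-15|<=|20| out[17]=400 → r--
[0,16] |-15|<=|19| out[16]=361 → r--
[0,15] |-15|<=|18| out[15]=324 → r--
[0,14] |-15|<=|16| out[14]=256 → r--
[0,13] |-15|>|14| out[13]=225 → l++
[1,13] |-7|<=|14| out[12]=196 → r--
[1,12] |-7|<=|13| out[11]=169 → r--
[1,11] |-7|<=|12| out[10]=144 → r--
[1,10] |-7|<=|10| out[9]=100 → r--
[1,9] |-7|<=|9| out[8]=81 → r--
[1,8] |-7|<=|8| out[7]=64 → r--

r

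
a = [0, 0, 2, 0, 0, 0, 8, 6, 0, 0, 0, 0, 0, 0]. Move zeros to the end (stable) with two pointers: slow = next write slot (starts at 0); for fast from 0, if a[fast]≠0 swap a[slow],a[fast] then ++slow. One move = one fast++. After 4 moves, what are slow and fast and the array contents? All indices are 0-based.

slow=0 fast=0: a[fast]=0, fast++
slow=0 fast=1: a[fast]=0, fast++
slow=0 fast=2: a[fast]=2≠0 swap→a[0]=2, slow++,fast++
slow=1 fast=3: a[fast]=0, fast++

slow=1, fast=4, a=[2, 0, 0, 0, 0, 0, 8, 6, 0, 0, 0, 0, 0, 0]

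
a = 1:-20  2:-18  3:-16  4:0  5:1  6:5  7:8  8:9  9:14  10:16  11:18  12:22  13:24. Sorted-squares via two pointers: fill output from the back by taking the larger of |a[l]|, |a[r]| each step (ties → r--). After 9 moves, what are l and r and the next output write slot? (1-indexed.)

l=1 r=13: |-20|<=|24| out[13]=576, r--
l=1 r=12: |-20|<=|22| out[12]=484, r--
l=1 r=11: |-20|>|18| out[11]=400, l++
l=2 r=11: |-18|<=|18| out[10]=324, r--
l=2 r=10: |-18|>|16| out[9]=324, l++
l=3 r=10: |-16|<=|16| out[8]=256, r--
l=3 r=9: |-16|>|14| out[7]=256, l++
l=4 r=9: |0|<=|14| out[6]=196, r--
l=4 r=8: |0|<=|9| out[5]=81, r--

l=4, r=7, next write slot=4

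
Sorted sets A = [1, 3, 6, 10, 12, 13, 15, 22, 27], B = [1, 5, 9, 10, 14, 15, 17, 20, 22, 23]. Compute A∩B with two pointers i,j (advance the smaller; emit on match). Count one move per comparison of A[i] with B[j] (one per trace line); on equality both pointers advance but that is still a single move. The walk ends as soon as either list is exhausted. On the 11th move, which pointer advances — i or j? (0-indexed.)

[i=0,j=0] 1==1 emit → i++,j++
[i=1,j=1] 3<5 → i++
[i=2,j=1] 6>5 → j++
[i=2,j=2] 6<9 → i++
[i=3,j=2] 10>9 → j++
[i=3,j=3] 10==10 emit → i++,j++
[i=4,j=4] 12<14 → i++
[i=5,j=4] 13<14 → i++
[i=6,j=4] 15>14 → j++
[i=6,j=5] 15==15 emit → i++,j++
[i=7,j=6] 22>17 → j++

j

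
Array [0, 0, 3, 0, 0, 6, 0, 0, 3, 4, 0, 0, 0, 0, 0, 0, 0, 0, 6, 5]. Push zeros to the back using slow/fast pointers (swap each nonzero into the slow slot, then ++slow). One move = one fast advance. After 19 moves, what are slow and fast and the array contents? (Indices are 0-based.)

slow=5, fast=19, a=[3, 6, 3, 4, 6, 0, 0, 0, 0, 0, 0, 0, 0, 0, 0, 0, 0, 0, 0, 5]

(s=0,f=0) a[fast]=0 → fast++
(s=0,f=1) a[fast]=0 → fast++
(s=0,f=2) a[fast]=3≠0 swap→a[0]=3 → slow++,fast++
(s=1,f=3) a[fast]=0 → fast++
(s=1,f=4) a[fast]=0 → fast++
(s=1,f=5) a[fast]=6≠0 swap→a[1]=6 → slow++,fast++
(s=2,f=6) a[fast]=0 → fast++
(s=2,f=7) a[fast]=0 → fast++
(s=2,f=8) a[fast]=3≠0 swap→a[2]=3 → slow++,fast++
(s=3,f=9) a[fast]=4≠0 swap→a[3]=4 → slow++,fast++
(s=4,f=10) a[fast]=0 → fast++
(s=4,f=11) a[fast]=0 → fast++
(s=4,f=12) a[fast]=0 → fast++
(s=4,f=13) a[fast]=0 → fast++
(s=4,f=14) a[fast]=0 → fast++
(s=4,f=15) a[fast]=0 → fast++
(s=4,f=16) a[fast]=0 → fast++
(s=4,f=17) a[fast]=0 → fast++
(s=4,f=18) a[fast]=6≠0 swap→a[4]=6 → slow++,fast++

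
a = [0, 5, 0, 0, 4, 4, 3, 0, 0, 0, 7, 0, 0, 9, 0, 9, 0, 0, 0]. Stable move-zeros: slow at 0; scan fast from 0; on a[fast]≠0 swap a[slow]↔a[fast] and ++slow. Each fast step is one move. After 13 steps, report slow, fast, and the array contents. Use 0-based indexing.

slow=5, fast=13, a=[5, 4, 4, 3, 7, 0, 0, 0, 0, 0, 0, 0, 0, 9, 0, 9, 0, 0, 0]

(s=0,f=0) a[fast]=0 → fast++
(s=0,f=1) a[fast]=5≠0 swap→a[0]=5 → slow++,fast++
(s=1,f=2) a[fast]=0 → fast++
(s=1,f=3) a[fast]=0 → fast++
(s=1,f=4) a[fast]=4≠0 swap→a[1]=4 → slow++,fast++
(s=2,f=5) a[fast]=4≠0 swap→a[2]=4 → slow++,fast++
(s=3,f=6) a[fast]=3≠0 swap→a[3]=3 → slow++,fast++
(s=4,f=7) a[fast]=0 → fast++
(s=4,f=8) a[fast]=0 → fast++
(s=4,f=9) a[fast]=0 → fast++
(s=4,f=10) a[fast]=7≠0 swap→a[4]=7 → slow++,fast++
(s=5,f=11) a[fast]=0 → fast++
(s=5,f=12) a[fast]=0 → fast++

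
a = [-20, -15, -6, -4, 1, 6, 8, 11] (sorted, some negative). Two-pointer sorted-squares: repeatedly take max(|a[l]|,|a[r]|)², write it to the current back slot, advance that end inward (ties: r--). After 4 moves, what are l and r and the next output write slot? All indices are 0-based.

l=2, r=5, next write slot=3

l=0 r=7: |-20|>|11| out[7]=400, l++
l=1 r=7: |-15|>|11| out[6]=225, l++
l=2 r=7: |-6|<=|11| out[5]=121, r--
l=2 r=6: |-6|<=|8| out[4]=64, r--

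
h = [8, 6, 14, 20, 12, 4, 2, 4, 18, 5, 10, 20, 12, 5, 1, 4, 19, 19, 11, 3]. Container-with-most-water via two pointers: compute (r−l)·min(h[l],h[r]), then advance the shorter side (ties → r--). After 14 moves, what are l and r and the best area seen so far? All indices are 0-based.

l=3, r=8, best area=266

[0,19] min(8,3)*19=57 best=57 * → r--
[0,18] min(8,11)*18=144 best=144 * → l++
[1,18] min(6,11)*17=102 best=144 → l++
[2,18] min(14,11)*16=176 best=176 * → r--
[2,17] min(14,19)*15=210 best=210 * → l++
[3,17] min(20,19)*14=266 best=266 * → r--
[3,16] min(20,19)*13=247 best=266 → r--
[3,15] min(20,4)*12=48 best=266 → r--
[3,14] min(20,1)*11=11 best=266 → r--
[3,13] min(20,5)*10=50 best=266 → r--
[3,12] min(20,12)*9=108 best=266 → r--
[3,11] min(20,20)*8=160 best=266 → r--
[3,10] min(20,10)*7=70 best=266 → r--
[3,9] min(20,5)*6=30 best=266 → r--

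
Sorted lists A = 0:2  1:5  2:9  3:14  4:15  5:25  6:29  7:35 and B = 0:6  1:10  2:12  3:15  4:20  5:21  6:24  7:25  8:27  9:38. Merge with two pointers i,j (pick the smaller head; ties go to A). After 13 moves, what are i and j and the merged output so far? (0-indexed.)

i=0 j=0: A[i]=2<=B[j]=6 take 2, i++
i=1 j=0: A[i]=5<=B[j]=6 take 5, i++
i=2 j=0: A[i]=9>B[j]=6 take 6, j++
i=2 j=1: A[i]=9<=B[j]=10 take 9, i++
i=3 j=1: A[i]=14>B[j]=10 take 10, j++
i=3 j=2: A[i]=14>B[j]=12 take 12, j++
i=3 j=3: A[i]=14<=B[j]=15 take 14, i++
i=4 j=3: A[i]=15<=B[j]=15 take 15, i++
i=5 j=3: A[i]=25>B[j]=15 take 15, j++
i=5 j=4: A[i]=25>B[j]=20 take 20, j++
i=5 j=5: A[i]=25>B[j]=21 take 21, j++
i=5 j=6: A[i]=25>B[j]=24 take 24, j++
i=5 j=7: A[i]=25<=B[j]=25 take 25, i++

i=6, j=7, merged so far=[2, 5, 6, 9, 10, 12, 14, 15, 15, 20, 21, 24, 25]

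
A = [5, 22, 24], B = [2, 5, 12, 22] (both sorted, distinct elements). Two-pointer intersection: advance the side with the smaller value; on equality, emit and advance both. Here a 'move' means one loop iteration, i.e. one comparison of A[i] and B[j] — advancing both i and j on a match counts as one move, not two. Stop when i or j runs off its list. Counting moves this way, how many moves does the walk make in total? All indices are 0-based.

4 moves

i=0 j=0: 5>2, j++
i=0 j=1: 5==5 emit, i++,j++
i=1 j=2: 22>12, j++
i=1 j=3: 22==22 emit, i++,j++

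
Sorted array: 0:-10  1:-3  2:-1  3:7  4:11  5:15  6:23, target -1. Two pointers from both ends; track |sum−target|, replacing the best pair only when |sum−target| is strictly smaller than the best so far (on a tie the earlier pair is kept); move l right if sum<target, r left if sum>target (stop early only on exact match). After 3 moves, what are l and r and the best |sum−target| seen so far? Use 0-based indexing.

l=0, r=3, best |Δ|=2

l=0 r=6: -10+23=13 d=14 *, r--
l=0 r=5: -10+15=5 d=6 *, r--
l=0 r=4: -10+11=1 d=2 *, r--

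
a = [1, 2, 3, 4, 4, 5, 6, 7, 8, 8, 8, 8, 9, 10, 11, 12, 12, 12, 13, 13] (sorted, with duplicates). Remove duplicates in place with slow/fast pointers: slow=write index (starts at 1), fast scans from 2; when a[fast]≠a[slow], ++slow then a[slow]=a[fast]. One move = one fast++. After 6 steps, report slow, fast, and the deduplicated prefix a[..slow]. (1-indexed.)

slow=6, fast=8, prefix=[1, 2, 3, 4, 5, 6]

slow=1 fast=2: a[fast]=2≠a[slow]=1 write a[2]=2, slow++,fast++
slow=2 fast=3: a[fast]=3≠a[slow]=2 write a[3]=3, slow++,fast++
slow=3 fast=4: a[fast]=4≠a[slow]=3 write a[4]=4, slow++,fast++
slow=4 fast=5: a[fast]=4=a[slow] dup, fast++
slow=4 fast=6: a[fast]=5≠a[slow]=4 write a[5]=5, slow++,fast++
slow=5 fast=7: a[fast]=6≠a[slow]=5 write a[6]=6, slow++,fast++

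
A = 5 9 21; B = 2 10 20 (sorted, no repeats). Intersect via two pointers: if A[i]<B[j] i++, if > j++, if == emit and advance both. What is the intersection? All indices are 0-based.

i=0 j=0: 5>2, j++
i=0 j=1: 5<10, i++
i=1 j=1: 9<10, i++
i=2 j=1: 21>10, j++
i=2 j=2: 21>20, j++

intersection = []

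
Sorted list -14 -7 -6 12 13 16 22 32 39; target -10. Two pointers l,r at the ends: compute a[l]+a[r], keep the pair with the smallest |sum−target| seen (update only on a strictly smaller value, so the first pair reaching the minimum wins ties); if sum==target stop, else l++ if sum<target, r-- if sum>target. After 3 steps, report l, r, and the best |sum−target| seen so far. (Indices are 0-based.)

[0,8] -14+39=25 d=35 * → r--
[0,7] -14+32=18 d=28 * → r--
[0,6] -14+22=8 d=18 * → r--

l=0, r=5, best |Δ|=18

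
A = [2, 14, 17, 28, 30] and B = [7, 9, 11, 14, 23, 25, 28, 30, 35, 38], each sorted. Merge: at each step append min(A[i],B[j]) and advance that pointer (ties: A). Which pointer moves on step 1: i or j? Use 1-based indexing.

i=1 j=1: A[i]=2<=B[j]=7 take 2, i++

i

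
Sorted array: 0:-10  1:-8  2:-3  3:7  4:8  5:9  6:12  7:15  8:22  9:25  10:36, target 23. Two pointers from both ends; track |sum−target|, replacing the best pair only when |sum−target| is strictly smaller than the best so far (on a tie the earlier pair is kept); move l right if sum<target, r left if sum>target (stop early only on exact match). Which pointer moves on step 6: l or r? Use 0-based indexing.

[0,10] -10+36=26 d=3 * → r--
[0,9] -10+25=15 d=8 → l++
[1,9] -8+25=17 d=6 → l++
[2,9] -3+25=22 d=1 * → l++
[3,9] 7+25=32 d=9 → r--
[3,8] 7+22=29 d=6 → r--

r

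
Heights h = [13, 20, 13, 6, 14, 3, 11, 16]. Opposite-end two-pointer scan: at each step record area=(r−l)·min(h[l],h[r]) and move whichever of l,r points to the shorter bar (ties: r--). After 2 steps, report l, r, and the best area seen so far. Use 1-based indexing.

l=2, r=7, best area=96

l=1 r=8: min(13,16)*7=91 best=91 *, l++
l=2 r=8: min(20,16)*6=96 best=96 *, r--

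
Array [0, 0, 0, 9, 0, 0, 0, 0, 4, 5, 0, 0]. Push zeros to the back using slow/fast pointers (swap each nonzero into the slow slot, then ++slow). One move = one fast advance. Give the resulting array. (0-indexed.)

(s=0,f=0) a[fast]=0 → fast++
(s=0,f=1) a[fast]=0 → fast++
(s=0,f=2) a[fast]=0 → fast++
(s=0,f=3) a[fast]=9≠0 swap→a[0]=9 → slow++,fast++
(s=1,f=4) a[fast]=0 → fast++
(s=1,f=5) a[fast]=0 → fast++
(s=1,f=6) a[fast]=0 → fast++
(s=1,f=7) a[fast]=0 → fast++
(s=1,f=8) a[fast]=4≠0 swap→a[1]=4 → slow++,fast++
(s=2,f=9) a[fast]=5≠0 swap→a[2]=5 → slow++,fast++
(s=3,f=10) a[fast]=0 → fast++
(s=3,f=11) a[fast]=0 → fast++

[9, 4, 5, 0, 0, 0, 0, 0, 0, 0, 0, 0]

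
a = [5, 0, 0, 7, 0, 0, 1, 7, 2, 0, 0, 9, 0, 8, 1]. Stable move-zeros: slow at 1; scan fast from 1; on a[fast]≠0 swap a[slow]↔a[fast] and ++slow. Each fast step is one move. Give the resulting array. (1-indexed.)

slow=1 fast=1: a[fast]=5≠0 swap→a[1]=5, slow++,fast++
slow=2 fast=2: a[fast]=0, fast++
slow=2 fast=3: a[fast]=0, fast++
slow=2 fast=4: a[fast]=7≠0 swap→a[2]=7, slow++,fast++
slow=3 fast=5: a[fast]=0, fast++
slow=3 fast=6: a[fast]=0, fast++
slow=3 fast=7: a[fast]=1≠0 swap→a[3]=1, slow++,fast++
slow=4 fast=8: a[fast]=7≠0 swap→a[4]=7, slow++,fast++
slow=5 fast=9: a[fast]=2≠0 swap→a[5]=2, slow++,fast++
slow=6 fast=10: a[fast]=0, fast++
slow=6 fast=11: a[fast]=0, fast++
slow=6 fast=12: a[fast]=9≠0 swap→a[6]=9, slow++,fast++
slow=7 fast=13: a[fast]=0, fast++
slow=7 fast=14: a[fast]=8≠0 swap→a[7]=8, slow++,fast++
slow=8 fast=15: a[fast]=1≠0 swap→a[8]=1, slow++,fast++

[5, 7, 1, 7, 2, 9, 8, 1, 0, 0, 0, 0, 0, 0, 0]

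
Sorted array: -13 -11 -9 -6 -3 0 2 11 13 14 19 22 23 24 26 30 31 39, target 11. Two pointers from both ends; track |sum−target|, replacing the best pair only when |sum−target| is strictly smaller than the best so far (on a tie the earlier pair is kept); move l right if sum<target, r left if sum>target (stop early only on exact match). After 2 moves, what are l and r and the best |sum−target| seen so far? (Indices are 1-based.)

l=1 r=18: -13+39=26 d=15 *, r--
l=1 r=17: -13+31=18 d=7 *, r--

l=1, r=16, best |Δ|=7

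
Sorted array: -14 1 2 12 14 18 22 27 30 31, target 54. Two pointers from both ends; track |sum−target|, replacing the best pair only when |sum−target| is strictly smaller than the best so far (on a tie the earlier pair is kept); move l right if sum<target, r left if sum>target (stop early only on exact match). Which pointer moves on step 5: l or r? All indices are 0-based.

l

[0,9] -14+31=17 d=37 * → l++
[1,9] 1+31=32 d=22 * → l++
[2,9] 2+31=33 d=21 * → l++
[3,9] 12+31=43 d=11 * → l++
[4,9] 14+31=45 d=9 * → l++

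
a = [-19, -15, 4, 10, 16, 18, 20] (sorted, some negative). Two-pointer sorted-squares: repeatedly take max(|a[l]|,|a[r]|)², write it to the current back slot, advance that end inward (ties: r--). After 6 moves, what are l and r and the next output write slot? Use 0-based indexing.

l=2, r=2, next write slot=0

l=0 r=6: |-19|<=|20| out[6]=400, r--
l=0 r=5: |-19|>|18| out[5]=361, l++
l=1 r=5: |-15|<=|18| out[4]=324, r--
l=1 r=4: |-15|<=|16| out[3]=256, r--
l=1 r=3: |-15|>|10| out[2]=225, l++
l=2 r=3: |4|<=|10| out[1]=100, r--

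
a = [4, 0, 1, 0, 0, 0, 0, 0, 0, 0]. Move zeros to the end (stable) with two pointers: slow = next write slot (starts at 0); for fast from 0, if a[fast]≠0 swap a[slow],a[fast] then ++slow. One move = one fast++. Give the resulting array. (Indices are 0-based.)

[4, 1, 0, 0, 0, 0, 0, 0, 0, 0]

slow=0 fast=0: a[fast]=4≠0 swap→a[0]=4, slow++,fast++
slow=1 fast=1: a[fast]=0, fast++
slow=1 fast=2: a[fast]=1≠0 swap→a[1]=1, slow++,fast++
slow=2 fast=3: a[fast]=0, fast++
slow=2 fast=4: a[fast]=0, fast++
slow=2 fast=5: a[fast]=0, fast++
slow=2 fast=6: a[fast]=0, fast++
slow=2 fast=7: a[fast]=0, fast++
slow=2 fast=8: a[fast]=0, fast++
slow=2 fast=9: a[fast]=0, fast++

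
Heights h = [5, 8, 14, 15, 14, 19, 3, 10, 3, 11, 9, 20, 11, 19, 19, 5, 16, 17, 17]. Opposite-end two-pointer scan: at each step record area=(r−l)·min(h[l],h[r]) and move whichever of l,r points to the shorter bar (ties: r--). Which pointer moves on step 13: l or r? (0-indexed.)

l=0 r=18: min(5,17)*18=90 best=90 *, l++
l=1 r=18: min(8,17)*17=136 best=136 *, l++
l=2 r=18: min(14,17)*16=224 best=224 *, l++
l=3 r=18: min(15,17)*15=225 best=225 *, l++
l=4 r=18: min(14,17)*14=196 best=225, l++
l=5 r=18: min(19,17)*13=221 best=225, r--
l=5 r=17: min(19,17)*12=204 best=225, r--
l=5 r=16: min(19,16)*11=176 best=225, r--
l=5 r=15: min(19,5)*10=50 best=225, r--
l=5 r=14: min(19,19)*9=171 best=225, r--
l=5 r=13: min(19,19)*8=152 best=225, r--
l=5 r=12: min(19,11)*7=77 best=225, r--
l=5 r=11: min(19,20)*6=114 best=225, l++

l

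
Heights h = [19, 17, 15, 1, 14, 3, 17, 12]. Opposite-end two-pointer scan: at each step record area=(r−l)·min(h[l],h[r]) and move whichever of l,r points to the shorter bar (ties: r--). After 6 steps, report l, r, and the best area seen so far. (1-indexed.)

l=1, r=2, best area=102

[1,8] min(19,12)*7=84 best=84 * → r--
[1,7] min(19,17)*6=102 best=102 * → r--
[1,6] min(19,3)*5=15 best=102 → r--
[1,5] min(19,14)*4=56 best=102 → r--
[1,4] min(19,1)*3=3 best=102 → r--
[1,3] min(19,15)*2=30 best=102 → r--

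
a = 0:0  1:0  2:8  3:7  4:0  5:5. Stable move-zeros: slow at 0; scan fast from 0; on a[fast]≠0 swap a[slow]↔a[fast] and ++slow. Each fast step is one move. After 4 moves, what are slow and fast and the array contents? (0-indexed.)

slow=2, fast=4, a=[8, 7, 0, 0, 0, 5]

slow=0 fast=0: a[fast]=0, fast++
slow=0 fast=1: a[fast]=0, fast++
slow=0 fast=2: a[fast]=8≠0 swap→a[0]=8, slow++,fast++
slow=1 fast=3: a[fast]=7≠0 swap→a[1]=7, slow++,fast++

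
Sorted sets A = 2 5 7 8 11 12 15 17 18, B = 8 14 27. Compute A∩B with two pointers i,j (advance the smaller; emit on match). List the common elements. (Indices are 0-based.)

intersection = [8]

[i=0,j=0] 2<8 → i++
[i=1,j=0] 5<8 → i++
[i=2,j=0] 7<8 → i++
[i=3,j=0] 8==8 emit → i++,j++
[i=4,j=1] 11<14 → i++
[i=5,j=1] 12<14 → i++
[i=6,j=1] 15>14 → j++
[i=6,j=2] 15<27 → i++
[i=7,j=2] 17<27 → i++
[i=8,j=2] 18<27 → i++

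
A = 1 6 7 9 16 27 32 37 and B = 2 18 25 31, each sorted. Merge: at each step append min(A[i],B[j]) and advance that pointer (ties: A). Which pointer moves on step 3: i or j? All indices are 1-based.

i

i=1 j=1: A[i]=1<=B[j]=2 take 1, i++
i=2 j=1: A[i]=6>B[j]=2 take 2, j++
i=2 j=2: A[i]=6<=B[j]=18 take 6, i++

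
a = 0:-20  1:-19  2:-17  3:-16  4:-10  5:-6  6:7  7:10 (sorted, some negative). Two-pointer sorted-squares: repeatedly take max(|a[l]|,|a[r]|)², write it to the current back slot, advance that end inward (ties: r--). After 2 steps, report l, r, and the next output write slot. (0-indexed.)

l=2, r=7, next write slot=5

l=0 r=7: |-20|>|10| out[7]=400, l++
l=1 r=7: |-19|>|10| out[6]=361, l++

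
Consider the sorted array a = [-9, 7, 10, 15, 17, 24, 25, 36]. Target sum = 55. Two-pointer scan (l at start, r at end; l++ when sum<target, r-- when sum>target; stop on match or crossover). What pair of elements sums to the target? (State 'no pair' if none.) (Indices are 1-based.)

l=1 r=8: -9+36=27 <55, l++
l=2 r=8: 7+36=43 <55, l++
l=3 r=8: 10+36=46 <55, l++
l=4 r=8: 15+36=51 <55, l++
l=5 r=8: 17+36=53 <55, l++
l=6 r=8: 24+36=60 >55, r--
l=6 r=7: 24+25=49 <55, l++

no pair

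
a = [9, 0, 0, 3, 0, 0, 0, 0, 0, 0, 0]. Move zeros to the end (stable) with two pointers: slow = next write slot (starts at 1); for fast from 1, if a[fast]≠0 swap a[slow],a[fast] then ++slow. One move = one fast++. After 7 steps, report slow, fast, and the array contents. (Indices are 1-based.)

slow=3, fast=8, a=[9, 3, 0, 0, 0, 0, 0, 0, 0, 0, 0]

(s=1,f=1) a[fast]=9≠0 swap→a[1]=9 → slow++,fast++
(s=2,f=2) a[fast]=0 → fast++
(s=2,f=3) a[fast]=0 → fast++
(s=2,f=4) a[fast]=3≠0 swap→a[2]=3 → slow++,fast++
(s=3,f=5) a[fast]=0 → fast++
(s=3,f=6) a[fast]=0 → fast++
(s=3,f=7) a[fast]=0 → fast++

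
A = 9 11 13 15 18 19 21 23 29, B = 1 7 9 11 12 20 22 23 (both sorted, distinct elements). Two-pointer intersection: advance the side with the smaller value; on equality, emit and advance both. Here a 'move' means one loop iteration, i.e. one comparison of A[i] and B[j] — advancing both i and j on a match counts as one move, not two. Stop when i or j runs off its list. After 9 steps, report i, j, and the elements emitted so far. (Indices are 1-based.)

i=7, j=6, emitted=[9, 11]

[i=1,j=1] 9>1 → j++
[i=1,j=2] 9>7 → j++
[i=1,j=3] 9==9 emit → i++,j++
[i=2,j=4] 11==11 emit → i++,j++
[i=3,j=5] 13>12 → j++
[i=3,j=6] 13<20 → i++
[i=4,j=6] 15<20 → i++
[i=5,j=6] 18<20 → i++
[i=6,j=6] 19<20 → i++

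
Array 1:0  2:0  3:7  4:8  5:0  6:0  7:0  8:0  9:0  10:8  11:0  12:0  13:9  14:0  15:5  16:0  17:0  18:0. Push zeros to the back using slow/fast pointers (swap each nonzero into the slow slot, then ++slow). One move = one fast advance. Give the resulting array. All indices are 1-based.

slow=1 fast=1: a[fast]=0, fast++
slow=1 fast=2: a[fast]=0, fast++
slow=1 fast=3: a[fast]=7≠0 swap→a[1]=7, slow++,fast++
slow=2 fast=4: a[fast]=8≠0 swap→a[2]=8, slow++,fast++
slow=3 fast=5: a[fast]=0, fast++
slow=3 fast=6: a[fast]=0, fast++
slow=3 fast=7: a[fast]=0, fast++
slow=3 fast=8: a[fast]=0, fast++
slow=3 fast=9: a[fast]=0, fast++
slow=3 fast=10: a[fast]=8≠0 swap→a[3]=8, slow++,fast++
slow=4 fast=11: a[fast]=0, fast++
slow=4 fast=12: a[fast]=0, fast++
slow=4 fast=13: a[fast]=9≠0 swap→a[4]=9, slow++,fast++
slow=5 fast=14: a[fast]=0, fast++
slow=5 fast=15: a[fast]=5≠0 swap→a[5]=5, slow++,fast++
slow=6 fast=16: a[fast]=0, fast++
slow=6 fast=17: a[fast]=0, fast++
slow=6 fast=18: a[fast]=0, fast++

[7, 8, 8, 9, 5, 0, 0, 0, 0, 0, 0, 0, 0, 0, 0, 0, 0, 0]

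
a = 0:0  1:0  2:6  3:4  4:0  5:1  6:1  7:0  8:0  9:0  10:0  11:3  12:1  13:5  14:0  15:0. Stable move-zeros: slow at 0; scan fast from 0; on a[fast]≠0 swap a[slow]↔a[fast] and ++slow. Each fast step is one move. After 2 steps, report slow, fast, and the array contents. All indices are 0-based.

slow=0, fast=2, a=[0, 0, 6, 4, 0, 1, 1, 0, 0, 0, 0, 3, 1, 5, 0, 0]

slow=0 fast=0: a[fast]=0, fast++
slow=0 fast=1: a[fast]=0, fast++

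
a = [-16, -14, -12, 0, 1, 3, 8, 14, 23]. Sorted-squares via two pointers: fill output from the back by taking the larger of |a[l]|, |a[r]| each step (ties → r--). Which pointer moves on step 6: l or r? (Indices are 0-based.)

[0,8] |-16|<=|23| out[8]=529 → r--
[0,7] |-16|>|14| out[7]=256 → l++
[1,7] |-14|<=|14| out[6]=196 → r--
[1,6] |-14|>|8| out[5]=196 → l++
[2,6] |-12|>|8| out[4]=144 → l++
[3,6] |0|<=|8| out[3]=64 → r--

r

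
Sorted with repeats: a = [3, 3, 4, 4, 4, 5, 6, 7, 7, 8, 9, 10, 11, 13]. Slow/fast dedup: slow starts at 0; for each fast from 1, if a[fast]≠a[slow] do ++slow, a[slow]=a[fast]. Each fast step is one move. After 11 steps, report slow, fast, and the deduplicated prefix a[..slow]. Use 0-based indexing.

slow=7, fast=12, prefix=[3, 4, 5, 6, 7, 8, 9, 10]

slow=0 fast=1: a[fast]=3=a[slow] dup, fast++
slow=0 fast=2: a[fast]=4≠a[slow]=3 write a[1]=4, slow++,fast++
slow=1 fast=3: a[fast]=4=a[slow] dup, fast++
slow=1 fast=4: a[fast]=4=a[slow] dup, fast++
slow=1 fast=5: a[fast]=5≠a[slow]=4 write a[2]=5, slow++,fast++
slow=2 fast=6: a[fast]=6≠a[slow]=5 write a[3]=6, slow++,fast++
slow=3 fast=7: a[fast]=7≠a[slow]=6 write a[4]=7, slow++,fast++
slow=4 fast=8: a[fast]=7=a[slow] dup, fast++
slow=4 fast=9: a[fast]=8≠a[slow]=7 write a[5]=8, slow++,fast++
slow=5 fast=10: a[fast]=9≠a[slow]=8 write a[6]=9, slow++,fast++
slow=6 fast=11: a[fast]=10≠a[slow]=9 write a[7]=10, slow++,fast++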